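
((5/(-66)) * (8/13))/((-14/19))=190/3003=0.06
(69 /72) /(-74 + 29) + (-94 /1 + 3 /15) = -101327 /1080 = -93.82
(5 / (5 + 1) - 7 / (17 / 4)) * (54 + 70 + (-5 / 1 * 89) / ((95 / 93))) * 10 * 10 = 24572150 / 969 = 25358.26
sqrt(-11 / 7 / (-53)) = sqrt(4081) / 371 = 0.17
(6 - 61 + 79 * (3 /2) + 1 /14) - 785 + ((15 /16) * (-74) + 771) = -1109 /56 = -19.80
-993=-993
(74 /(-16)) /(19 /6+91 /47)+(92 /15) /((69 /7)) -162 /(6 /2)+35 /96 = -111729941 /2072160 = -53.92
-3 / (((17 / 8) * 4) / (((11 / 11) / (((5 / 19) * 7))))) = -114 / 595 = -0.19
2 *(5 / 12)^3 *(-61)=-7625 / 864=-8.83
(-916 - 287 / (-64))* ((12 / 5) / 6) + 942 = 92383 / 160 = 577.39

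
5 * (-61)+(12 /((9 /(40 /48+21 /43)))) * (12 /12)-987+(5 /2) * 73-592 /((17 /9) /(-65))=253476067 /13158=19264.03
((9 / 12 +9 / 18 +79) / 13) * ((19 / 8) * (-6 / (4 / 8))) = -18297 / 104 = -175.93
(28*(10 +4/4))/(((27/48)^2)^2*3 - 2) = -20185088/111389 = -181.21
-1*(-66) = 66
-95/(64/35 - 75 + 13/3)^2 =-1047375/52243984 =-0.02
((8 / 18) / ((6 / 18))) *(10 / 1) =40 / 3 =13.33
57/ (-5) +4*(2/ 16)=-109/ 10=-10.90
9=9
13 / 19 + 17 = 17.68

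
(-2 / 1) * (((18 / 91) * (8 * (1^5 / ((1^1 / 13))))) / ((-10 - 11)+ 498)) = -0.09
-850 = -850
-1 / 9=-0.11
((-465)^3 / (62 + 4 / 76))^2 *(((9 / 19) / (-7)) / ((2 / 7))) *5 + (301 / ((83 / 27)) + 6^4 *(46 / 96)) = -8856801380756459385 / 2848726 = -3109039402440.41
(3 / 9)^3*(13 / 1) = 13 / 27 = 0.48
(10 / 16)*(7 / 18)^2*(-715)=-175175 / 2592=-67.58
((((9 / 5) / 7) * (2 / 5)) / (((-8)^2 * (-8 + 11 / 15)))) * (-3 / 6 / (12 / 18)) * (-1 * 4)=-81 / 122080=-0.00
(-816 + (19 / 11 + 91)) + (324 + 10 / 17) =-74554 / 187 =-398.68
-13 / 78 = -1 / 6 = -0.17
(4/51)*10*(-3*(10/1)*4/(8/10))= -2000/17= -117.65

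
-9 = -9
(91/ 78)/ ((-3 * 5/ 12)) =-14/ 15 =-0.93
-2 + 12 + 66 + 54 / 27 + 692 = 770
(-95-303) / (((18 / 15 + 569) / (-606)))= 1205940 / 2851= 422.99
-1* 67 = -67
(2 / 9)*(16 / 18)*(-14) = -224 / 81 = -2.77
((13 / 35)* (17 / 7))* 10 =442 / 49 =9.02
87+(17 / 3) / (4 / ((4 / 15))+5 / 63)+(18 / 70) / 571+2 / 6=999139217 / 11391450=87.71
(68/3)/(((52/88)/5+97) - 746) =-0.03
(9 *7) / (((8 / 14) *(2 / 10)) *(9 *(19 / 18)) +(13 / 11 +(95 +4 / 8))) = 48510 / 75281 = 0.64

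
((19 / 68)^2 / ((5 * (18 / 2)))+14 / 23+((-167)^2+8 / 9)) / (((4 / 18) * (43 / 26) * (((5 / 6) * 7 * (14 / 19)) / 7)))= 98908285241883 / 800298800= 123589.20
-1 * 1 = -1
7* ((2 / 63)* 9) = 2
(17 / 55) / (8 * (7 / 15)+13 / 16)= 816 / 12001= 0.07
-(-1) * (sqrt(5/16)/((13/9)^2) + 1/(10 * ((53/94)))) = 47/265 + 81 * sqrt(5)/676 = 0.45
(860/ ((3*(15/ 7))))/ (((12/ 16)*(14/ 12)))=152.89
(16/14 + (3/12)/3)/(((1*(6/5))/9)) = 9.20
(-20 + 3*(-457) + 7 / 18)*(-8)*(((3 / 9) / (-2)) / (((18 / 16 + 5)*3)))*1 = -400496 / 3969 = -100.91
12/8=3/2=1.50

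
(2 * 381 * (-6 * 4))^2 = 334450944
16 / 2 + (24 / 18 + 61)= 211 / 3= 70.33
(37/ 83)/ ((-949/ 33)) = -1221/ 78767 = -0.02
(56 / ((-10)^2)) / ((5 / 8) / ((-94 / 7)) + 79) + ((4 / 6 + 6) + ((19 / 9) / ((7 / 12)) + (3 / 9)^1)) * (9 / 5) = 198676381 / 10390275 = 19.12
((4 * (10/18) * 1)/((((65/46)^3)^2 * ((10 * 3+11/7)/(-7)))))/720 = -116060136976/1350073561078125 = -0.00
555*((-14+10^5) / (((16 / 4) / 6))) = 83238345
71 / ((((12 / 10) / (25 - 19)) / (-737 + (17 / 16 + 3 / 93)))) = -129578195 / 496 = -261246.36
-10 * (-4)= 40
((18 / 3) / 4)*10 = 15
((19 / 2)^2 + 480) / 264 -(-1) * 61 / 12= 7649 / 1056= 7.24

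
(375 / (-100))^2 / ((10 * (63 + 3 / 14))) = 21 / 944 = 0.02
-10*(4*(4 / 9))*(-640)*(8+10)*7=1433600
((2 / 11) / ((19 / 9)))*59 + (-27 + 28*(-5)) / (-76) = 6085 / 836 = 7.28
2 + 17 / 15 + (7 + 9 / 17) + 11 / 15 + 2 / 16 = 23503 / 2040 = 11.52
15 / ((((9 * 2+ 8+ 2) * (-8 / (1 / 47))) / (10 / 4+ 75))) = -2325 / 21056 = -0.11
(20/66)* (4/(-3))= -40/99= -0.40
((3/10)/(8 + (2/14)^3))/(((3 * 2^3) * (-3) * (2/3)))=-0.00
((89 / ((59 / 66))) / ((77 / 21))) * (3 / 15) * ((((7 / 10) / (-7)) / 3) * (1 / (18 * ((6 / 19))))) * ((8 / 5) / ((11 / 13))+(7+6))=-153881 / 324500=-0.47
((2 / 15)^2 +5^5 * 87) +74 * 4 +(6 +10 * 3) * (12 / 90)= 61239559 / 225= 272175.82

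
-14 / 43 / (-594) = 7 / 12771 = 0.00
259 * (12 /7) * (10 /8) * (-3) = -1665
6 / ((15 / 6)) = 12 / 5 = 2.40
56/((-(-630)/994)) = 3976/45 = 88.36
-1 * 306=-306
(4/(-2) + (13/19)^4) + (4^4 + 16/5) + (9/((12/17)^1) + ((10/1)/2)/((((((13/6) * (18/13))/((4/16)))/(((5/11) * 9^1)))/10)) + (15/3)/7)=57785700373/200694340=287.93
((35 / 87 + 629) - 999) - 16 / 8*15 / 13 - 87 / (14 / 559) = -60892673 / 15834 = -3845.69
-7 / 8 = -0.88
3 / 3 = 1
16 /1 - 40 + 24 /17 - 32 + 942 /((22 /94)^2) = 35262638 /2057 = 17142.75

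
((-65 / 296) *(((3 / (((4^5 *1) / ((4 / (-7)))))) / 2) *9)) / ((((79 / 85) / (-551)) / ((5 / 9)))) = -45664125 / 83808256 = -0.54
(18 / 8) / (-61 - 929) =-1 / 440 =-0.00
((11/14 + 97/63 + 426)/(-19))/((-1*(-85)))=-53969/203490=-0.27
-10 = -10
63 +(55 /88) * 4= 65.50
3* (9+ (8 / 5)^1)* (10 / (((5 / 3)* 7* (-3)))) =-318 / 35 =-9.09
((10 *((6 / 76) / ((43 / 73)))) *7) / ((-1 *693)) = -365 / 26961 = -0.01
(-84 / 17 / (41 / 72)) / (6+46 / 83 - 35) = 167328 / 548539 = 0.31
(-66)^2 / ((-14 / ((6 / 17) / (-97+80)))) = 13068 / 2023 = 6.46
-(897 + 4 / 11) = -9871 / 11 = -897.36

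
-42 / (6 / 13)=-91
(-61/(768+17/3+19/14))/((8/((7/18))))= -2989/781224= -0.00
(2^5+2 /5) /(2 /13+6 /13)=1053 /20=52.65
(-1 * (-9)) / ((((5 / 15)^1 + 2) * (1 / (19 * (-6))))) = -3078 / 7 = -439.71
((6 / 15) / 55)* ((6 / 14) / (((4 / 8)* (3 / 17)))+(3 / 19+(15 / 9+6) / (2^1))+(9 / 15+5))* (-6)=-115298 / 182875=-0.63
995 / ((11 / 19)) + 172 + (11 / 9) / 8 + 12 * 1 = 1507009 / 792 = 1902.79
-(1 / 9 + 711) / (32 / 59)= -11800 / 9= -1311.11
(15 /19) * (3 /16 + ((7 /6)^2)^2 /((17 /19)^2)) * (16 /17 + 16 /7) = 37479520 /5880861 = 6.37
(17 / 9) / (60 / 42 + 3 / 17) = 2023 / 1719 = 1.18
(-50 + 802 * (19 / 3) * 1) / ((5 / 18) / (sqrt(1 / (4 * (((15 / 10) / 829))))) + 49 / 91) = 8947.51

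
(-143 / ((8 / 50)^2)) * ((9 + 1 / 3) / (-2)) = 625625 / 24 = 26067.71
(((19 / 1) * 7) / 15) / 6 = 133 / 90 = 1.48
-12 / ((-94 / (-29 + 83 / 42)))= -1135 / 329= -3.45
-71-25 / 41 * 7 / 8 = -23463 / 328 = -71.53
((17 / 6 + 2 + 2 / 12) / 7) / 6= 5 / 42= 0.12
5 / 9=0.56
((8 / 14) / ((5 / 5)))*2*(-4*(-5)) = 160 / 7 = 22.86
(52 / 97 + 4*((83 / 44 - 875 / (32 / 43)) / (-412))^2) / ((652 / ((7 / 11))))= 117848629836175 / 3657899615338496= 0.03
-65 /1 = -65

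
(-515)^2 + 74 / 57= 15117899 / 57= 265226.30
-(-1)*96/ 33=32/ 11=2.91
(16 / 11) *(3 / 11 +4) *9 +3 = 7131 / 121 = 58.93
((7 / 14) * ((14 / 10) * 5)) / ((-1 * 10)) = -7 / 20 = -0.35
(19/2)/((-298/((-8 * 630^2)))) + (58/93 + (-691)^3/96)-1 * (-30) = -1479091748185/443424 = -3335615.01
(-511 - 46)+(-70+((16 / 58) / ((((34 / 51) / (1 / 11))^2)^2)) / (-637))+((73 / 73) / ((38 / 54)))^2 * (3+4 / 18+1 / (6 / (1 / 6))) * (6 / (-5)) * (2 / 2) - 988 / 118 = -18527472363362201 / 28802977738535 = -643.25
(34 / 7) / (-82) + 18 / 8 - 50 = -47.81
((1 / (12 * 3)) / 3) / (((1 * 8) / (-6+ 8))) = 1 / 432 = 0.00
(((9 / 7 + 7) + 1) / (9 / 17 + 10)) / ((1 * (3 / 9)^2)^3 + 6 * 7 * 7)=805545 / 268551731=0.00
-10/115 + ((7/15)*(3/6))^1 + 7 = 4931/690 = 7.15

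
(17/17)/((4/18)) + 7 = 23/2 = 11.50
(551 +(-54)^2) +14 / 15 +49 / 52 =2705723 / 780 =3468.88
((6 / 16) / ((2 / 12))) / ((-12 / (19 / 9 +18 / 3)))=-73 / 48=-1.52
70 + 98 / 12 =469 / 6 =78.17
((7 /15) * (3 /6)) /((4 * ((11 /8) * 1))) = 7 /165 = 0.04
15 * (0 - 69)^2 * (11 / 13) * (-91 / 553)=-785565 / 79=-9943.86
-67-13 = -80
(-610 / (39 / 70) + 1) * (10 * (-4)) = 1706440 / 39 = 43754.87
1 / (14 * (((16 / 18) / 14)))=9 / 8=1.12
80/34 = 40/17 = 2.35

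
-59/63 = -0.94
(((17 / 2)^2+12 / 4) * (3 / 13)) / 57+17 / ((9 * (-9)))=7585 / 80028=0.09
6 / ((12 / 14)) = 7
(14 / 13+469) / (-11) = -6111 / 143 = -42.73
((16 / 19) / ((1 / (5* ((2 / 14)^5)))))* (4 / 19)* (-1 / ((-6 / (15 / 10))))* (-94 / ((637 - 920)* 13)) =7520 / 22321696033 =0.00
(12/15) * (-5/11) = -4/11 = -0.36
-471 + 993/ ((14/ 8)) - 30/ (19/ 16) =9465/ 133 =71.17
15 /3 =5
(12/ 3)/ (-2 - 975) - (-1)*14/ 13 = 13626/ 12701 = 1.07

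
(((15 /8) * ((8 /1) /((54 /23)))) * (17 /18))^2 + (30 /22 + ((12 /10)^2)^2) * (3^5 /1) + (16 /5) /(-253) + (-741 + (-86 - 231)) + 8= -2960584321691 /16599330000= -178.36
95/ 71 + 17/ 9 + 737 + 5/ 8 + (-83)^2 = 39003803/ 5112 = 7629.85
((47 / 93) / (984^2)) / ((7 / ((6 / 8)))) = 47 / 840446208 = 0.00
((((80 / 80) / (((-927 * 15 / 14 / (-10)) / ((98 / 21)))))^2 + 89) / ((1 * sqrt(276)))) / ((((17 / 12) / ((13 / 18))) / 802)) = 64589658287050 * sqrt(69) / 244942278831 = 2190.40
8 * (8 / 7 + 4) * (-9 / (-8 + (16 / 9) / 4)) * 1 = 5832 / 119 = 49.01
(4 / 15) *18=4.80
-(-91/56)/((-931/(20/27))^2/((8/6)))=2600/1895606307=0.00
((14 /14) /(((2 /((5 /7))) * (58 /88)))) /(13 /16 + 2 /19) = 33440 /56637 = 0.59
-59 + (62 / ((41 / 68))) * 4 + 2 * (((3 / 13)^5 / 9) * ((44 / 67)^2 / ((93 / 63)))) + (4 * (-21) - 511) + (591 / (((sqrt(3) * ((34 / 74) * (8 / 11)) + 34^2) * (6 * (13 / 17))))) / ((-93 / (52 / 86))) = -242.68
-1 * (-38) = 38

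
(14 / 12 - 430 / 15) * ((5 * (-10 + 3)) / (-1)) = -1925 / 2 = -962.50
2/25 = 0.08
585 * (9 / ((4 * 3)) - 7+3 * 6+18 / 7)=234585 / 28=8378.04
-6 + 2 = -4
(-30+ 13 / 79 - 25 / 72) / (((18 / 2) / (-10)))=858395 / 25596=33.54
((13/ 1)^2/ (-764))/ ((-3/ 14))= 1183/ 1146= 1.03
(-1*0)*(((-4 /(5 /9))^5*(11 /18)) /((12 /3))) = 0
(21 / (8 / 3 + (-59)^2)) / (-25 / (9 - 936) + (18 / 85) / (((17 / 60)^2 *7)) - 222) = -286924113 / 10547429524187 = -0.00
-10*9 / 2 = -45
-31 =-31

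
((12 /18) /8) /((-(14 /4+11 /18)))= -3 /148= -0.02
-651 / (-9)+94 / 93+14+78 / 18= 2842 / 31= 91.68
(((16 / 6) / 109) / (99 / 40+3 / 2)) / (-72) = -40 / 467937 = -0.00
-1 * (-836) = 836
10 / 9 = 1.11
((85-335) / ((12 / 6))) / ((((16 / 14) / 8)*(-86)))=875 / 86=10.17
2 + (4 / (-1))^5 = -1022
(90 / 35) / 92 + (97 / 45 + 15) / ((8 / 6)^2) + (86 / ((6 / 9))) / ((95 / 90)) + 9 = 140.89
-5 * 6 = -30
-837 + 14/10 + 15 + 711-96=-1028/5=-205.60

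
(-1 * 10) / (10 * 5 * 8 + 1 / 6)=-60 / 2401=-0.02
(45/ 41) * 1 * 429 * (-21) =-405405/ 41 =-9887.93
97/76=1.28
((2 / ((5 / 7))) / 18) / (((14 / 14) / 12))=28 / 15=1.87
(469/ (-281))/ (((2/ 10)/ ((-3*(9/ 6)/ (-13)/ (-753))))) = 7035/ 1833806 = 0.00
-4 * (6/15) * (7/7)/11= -8/55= -0.15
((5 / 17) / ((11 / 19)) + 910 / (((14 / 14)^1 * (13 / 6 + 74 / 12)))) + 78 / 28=1472543 / 13090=112.49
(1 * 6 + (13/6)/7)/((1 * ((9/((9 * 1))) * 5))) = 53/42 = 1.26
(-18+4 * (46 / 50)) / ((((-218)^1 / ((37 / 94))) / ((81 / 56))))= 536463 / 14344400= 0.04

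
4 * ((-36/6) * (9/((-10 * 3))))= 36/5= 7.20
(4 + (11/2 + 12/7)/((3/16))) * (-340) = -303280/21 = -14441.90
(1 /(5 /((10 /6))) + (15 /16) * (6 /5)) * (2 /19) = 0.15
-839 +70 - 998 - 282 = -2049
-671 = -671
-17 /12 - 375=-4517 /12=-376.42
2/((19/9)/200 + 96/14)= 25200/86533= 0.29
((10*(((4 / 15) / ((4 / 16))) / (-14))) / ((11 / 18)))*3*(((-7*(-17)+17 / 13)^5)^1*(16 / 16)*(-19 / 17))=3012179933043523584 / 28589561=105359432872.84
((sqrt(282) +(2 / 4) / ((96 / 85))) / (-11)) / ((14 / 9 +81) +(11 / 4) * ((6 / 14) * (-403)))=1785 / 17404112 +252 * sqrt(282) / 1087757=0.00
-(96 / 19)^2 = -9216 / 361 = -25.53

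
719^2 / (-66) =-516961 / 66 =-7832.74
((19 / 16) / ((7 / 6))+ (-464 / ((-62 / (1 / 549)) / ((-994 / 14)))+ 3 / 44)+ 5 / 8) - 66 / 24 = -2629864 / 1310463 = -2.01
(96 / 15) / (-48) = -2 / 15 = -0.13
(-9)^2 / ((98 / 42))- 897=-6036 / 7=-862.29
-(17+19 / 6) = -121 / 6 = -20.17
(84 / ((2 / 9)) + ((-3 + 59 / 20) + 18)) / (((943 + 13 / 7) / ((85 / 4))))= 942361 / 105824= 8.90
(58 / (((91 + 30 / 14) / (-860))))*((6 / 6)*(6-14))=698320 / 163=4284.17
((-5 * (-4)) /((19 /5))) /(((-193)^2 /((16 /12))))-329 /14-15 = -163485061 /4246386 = -38.50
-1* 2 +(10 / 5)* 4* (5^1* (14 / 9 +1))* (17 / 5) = 3110 / 9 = 345.56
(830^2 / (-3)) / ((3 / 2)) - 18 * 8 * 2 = -1380392 / 9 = -153376.89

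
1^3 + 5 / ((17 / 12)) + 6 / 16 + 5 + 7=2299 / 136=16.90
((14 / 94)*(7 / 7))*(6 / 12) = 7 / 94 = 0.07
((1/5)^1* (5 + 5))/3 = 2/3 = 0.67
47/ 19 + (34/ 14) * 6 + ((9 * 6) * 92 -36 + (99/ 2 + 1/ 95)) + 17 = 6670689/ 1330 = 5015.56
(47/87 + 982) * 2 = 170962/87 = 1965.08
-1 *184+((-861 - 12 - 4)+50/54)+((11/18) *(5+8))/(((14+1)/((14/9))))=-1286989/1215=-1059.25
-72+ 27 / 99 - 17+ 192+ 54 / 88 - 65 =1711 / 44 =38.89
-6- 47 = -53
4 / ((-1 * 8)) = -1 / 2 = -0.50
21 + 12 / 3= 25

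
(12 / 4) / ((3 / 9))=9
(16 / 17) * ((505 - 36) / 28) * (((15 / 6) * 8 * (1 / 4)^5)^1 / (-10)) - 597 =-1299139 / 2176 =-597.03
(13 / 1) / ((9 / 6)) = 8.67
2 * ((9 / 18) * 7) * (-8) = -56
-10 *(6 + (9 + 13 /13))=-160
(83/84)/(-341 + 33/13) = -0.00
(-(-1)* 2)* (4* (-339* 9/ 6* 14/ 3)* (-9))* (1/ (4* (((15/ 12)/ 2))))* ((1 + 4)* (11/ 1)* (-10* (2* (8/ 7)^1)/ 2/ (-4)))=10739520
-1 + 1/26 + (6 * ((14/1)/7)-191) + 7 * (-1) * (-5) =-3769/26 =-144.96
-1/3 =-0.33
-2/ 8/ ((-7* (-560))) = -0.00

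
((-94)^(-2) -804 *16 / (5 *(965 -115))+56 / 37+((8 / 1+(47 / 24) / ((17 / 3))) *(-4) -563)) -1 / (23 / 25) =-598.98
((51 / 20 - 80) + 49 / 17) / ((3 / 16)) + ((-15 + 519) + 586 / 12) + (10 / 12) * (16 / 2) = 27507 / 170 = 161.81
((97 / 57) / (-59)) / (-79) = 97 / 265677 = 0.00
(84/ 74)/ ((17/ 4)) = 168/ 629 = 0.27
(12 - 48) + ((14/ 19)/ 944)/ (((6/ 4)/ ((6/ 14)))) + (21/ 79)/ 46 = -293258509/ 8147428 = -35.99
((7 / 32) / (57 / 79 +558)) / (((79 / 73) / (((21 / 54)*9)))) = 3577 / 2824896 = 0.00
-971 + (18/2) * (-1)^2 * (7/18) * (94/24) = -957.29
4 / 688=1 / 172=0.01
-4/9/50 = -2/225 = -0.01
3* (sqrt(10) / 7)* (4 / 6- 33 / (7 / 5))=-481* sqrt(10) / 49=-31.04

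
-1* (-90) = 90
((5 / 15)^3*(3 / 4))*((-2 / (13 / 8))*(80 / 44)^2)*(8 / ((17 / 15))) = -64000 / 80223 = -0.80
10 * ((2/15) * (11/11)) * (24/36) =8/9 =0.89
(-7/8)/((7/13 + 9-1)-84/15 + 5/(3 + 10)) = -455/1728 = -0.26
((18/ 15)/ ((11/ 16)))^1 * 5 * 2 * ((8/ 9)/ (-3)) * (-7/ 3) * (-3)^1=-3584/ 99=-36.20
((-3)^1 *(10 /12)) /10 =-1 /4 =-0.25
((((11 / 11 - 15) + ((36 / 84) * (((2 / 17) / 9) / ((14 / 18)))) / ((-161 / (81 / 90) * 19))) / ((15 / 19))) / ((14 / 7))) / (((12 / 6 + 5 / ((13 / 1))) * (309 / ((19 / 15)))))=-44057468299 / 2890503960750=-0.02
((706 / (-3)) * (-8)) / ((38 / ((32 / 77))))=90368 / 4389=20.59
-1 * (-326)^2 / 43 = -106276 / 43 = -2471.53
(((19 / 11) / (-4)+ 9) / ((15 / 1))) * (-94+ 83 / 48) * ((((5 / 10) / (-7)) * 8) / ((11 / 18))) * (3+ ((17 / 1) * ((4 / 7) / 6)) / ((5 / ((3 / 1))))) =232092887 / 1185800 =195.73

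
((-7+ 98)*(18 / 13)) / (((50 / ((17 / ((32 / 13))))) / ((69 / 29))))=41.41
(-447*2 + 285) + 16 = -593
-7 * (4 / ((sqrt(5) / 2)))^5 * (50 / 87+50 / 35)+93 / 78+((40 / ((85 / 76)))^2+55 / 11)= 9657793 / 7514 - 7995392 * sqrt(5) / 2175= -6934.57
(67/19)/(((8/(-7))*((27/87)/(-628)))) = 2135357/342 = 6243.73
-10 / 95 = -2 / 19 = -0.11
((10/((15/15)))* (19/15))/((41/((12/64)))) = 19/328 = 0.06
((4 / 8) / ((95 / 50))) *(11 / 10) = 11 / 38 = 0.29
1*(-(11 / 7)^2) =-121 / 49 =-2.47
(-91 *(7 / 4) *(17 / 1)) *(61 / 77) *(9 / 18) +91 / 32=-1069.51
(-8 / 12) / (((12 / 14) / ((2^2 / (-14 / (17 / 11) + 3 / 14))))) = 6664 / 18945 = 0.35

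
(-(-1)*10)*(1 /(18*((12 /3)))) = 5 /36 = 0.14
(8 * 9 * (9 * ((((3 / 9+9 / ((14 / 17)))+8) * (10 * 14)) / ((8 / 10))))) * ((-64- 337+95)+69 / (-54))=-671186850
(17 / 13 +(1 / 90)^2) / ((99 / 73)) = 10053049 / 10424700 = 0.96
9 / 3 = 3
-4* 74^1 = -296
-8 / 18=-0.44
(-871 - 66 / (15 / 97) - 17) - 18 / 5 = -6592 / 5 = -1318.40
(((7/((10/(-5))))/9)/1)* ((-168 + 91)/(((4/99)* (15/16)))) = 11858/15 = 790.53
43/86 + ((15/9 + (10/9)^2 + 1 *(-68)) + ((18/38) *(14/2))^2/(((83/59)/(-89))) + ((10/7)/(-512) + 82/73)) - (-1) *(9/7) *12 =-743.61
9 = 9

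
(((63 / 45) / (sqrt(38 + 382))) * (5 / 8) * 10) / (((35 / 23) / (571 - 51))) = 299 * sqrt(105) / 21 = 145.90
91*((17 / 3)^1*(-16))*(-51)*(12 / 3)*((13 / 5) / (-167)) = -21880768 / 835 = -26204.51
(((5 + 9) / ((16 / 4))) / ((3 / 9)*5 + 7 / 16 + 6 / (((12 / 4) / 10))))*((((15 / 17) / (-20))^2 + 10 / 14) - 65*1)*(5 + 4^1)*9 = -505619091 / 613258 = -824.48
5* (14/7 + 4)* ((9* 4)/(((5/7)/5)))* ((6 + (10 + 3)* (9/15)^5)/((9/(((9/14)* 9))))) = 21295548/625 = 34072.88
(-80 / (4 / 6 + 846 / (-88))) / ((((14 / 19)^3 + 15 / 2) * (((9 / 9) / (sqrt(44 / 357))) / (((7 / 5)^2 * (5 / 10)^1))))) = 67602304 * sqrt(3927) / 10879023605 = 0.39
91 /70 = 13 /10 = 1.30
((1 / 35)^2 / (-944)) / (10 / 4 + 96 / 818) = -409 / 1237926200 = -0.00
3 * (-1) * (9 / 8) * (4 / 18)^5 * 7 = -28 / 2187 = -0.01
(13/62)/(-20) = -0.01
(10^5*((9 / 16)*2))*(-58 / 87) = -75000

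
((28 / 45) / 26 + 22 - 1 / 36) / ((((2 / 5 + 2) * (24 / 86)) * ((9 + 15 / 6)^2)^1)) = 245917 / 990288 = 0.25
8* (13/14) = 52/7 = 7.43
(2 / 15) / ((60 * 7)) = 1 / 3150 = 0.00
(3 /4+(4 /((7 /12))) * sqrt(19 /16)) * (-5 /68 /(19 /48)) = -720 * sqrt(19) /2261 -45 /323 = -1.53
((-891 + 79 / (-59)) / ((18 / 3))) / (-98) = 1.52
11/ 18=0.61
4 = 4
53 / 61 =0.87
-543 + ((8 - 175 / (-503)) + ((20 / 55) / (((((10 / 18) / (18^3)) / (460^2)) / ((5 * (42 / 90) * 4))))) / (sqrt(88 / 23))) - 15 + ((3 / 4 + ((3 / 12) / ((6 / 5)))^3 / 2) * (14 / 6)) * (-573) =-21673232771 / 13906944 + 20732060160 * sqrt(506) / 121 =3854181592.50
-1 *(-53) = 53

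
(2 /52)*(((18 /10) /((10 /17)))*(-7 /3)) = -357 /1300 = -0.27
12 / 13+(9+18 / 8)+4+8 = 1257 / 52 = 24.17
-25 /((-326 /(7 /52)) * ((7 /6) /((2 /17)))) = 75 /72046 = 0.00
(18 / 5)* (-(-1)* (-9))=-162 / 5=-32.40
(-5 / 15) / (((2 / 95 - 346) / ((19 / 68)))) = 1805 / 6705072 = 0.00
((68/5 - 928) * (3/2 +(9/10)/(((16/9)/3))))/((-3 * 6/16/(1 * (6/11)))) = 368046/275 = 1338.35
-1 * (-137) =137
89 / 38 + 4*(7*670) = 712969 / 38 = 18762.34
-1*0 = 0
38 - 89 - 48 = -99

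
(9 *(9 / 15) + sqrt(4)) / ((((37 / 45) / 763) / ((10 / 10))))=6867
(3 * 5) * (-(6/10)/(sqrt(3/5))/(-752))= 0.02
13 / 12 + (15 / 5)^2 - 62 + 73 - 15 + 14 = 241 / 12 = 20.08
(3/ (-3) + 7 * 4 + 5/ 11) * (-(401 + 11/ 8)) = -486069/ 44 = -11047.02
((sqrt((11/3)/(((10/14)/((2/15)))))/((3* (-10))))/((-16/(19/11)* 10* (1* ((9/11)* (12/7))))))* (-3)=-133* sqrt(154)/2592000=-0.00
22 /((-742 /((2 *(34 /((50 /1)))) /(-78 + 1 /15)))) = 1122 /2168495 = 0.00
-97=-97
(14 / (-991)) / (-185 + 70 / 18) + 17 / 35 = 2746502 / 5653655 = 0.49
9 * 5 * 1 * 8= 360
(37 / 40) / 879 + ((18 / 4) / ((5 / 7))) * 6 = 265817 / 7032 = 37.80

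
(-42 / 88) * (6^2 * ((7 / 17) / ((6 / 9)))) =-3969 / 374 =-10.61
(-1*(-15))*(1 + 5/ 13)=270/ 13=20.77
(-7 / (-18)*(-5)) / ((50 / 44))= -77 / 45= -1.71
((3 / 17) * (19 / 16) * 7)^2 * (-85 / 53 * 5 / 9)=-442225 / 230656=-1.92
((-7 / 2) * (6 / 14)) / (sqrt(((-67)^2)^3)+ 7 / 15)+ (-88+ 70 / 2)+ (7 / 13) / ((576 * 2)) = -895208632463 / 16890876288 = -53.00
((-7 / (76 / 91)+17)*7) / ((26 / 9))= 41265 / 1976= 20.88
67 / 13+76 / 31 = 3065 / 403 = 7.61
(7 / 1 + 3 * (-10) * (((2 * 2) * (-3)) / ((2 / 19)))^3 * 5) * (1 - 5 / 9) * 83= 73780893524 / 9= 8197877058.22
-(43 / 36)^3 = -1.70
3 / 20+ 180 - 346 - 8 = -3477 / 20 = -173.85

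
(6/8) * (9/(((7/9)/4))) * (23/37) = 5589/259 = 21.58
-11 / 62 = -0.18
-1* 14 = -14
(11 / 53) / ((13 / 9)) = 99 / 689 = 0.14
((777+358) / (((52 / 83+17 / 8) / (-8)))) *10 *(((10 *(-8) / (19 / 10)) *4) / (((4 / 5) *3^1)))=241164800000 / 104139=2315797.16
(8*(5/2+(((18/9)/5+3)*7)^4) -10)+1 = 1604278243/625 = 2566845.19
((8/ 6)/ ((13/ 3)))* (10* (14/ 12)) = 140/ 39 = 3.59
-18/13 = -1.38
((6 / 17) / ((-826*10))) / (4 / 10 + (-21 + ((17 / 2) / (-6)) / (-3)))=54 / 25437083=0.00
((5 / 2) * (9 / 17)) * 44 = 990 / 17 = 58.24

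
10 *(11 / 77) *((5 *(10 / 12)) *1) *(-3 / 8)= -125 / 56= -2.23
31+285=316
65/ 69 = 0.94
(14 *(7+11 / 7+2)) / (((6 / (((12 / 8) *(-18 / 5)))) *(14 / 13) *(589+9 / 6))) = -8658 / 41335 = -0.21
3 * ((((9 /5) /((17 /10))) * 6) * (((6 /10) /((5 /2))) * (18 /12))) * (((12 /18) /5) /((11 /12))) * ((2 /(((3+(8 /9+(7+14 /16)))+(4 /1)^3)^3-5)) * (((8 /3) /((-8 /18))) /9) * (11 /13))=-11609505792 /4484164729354375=-0.00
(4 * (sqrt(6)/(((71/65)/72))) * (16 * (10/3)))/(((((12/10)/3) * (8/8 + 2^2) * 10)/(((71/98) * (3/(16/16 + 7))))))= 467.90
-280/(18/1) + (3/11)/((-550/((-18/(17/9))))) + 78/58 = -190671902/13421925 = -14.21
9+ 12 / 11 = 111 / 11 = 10.09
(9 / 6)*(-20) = -30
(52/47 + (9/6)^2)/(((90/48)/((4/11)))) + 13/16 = 181583/124080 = 1.46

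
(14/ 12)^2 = 1.36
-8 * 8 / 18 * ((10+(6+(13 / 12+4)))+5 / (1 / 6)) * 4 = -19616 / 27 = -726.52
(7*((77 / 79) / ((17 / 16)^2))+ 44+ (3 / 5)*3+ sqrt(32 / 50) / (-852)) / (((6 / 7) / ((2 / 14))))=630278908 / 72945045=8.64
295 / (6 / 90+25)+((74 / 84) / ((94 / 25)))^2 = 184289575 / 15586704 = 11.82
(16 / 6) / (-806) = -4 / 1209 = -0.00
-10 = -10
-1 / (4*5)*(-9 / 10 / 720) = 1 / 16000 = 0.00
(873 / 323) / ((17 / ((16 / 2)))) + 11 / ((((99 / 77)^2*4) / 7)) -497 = -861224389 / 1779084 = -484.08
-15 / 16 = -0.94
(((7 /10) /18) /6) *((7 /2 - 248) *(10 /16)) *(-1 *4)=1141 /288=3.96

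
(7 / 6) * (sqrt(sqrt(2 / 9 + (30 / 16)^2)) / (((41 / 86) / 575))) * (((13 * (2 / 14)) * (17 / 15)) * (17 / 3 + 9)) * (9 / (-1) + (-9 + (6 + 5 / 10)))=-276489785 * 2153^(1 / 4) * sqrt(6) / 6642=-694571.33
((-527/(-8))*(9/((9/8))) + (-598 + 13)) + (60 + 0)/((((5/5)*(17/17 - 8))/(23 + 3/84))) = -12517/49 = -255.45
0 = 0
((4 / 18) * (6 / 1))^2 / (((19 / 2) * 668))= 8 / 28557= 0.00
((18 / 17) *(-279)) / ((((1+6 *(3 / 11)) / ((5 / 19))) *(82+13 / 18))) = -4971780 / 13947463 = -0.36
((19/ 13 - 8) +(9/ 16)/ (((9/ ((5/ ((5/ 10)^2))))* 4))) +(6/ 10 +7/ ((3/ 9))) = 15989/ 1040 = 15.37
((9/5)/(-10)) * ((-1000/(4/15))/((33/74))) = 16650/11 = 1513.64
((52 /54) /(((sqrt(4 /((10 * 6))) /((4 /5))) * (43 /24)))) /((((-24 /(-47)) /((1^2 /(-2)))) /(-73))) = 178412 * sqrt(15) /5805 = 119.03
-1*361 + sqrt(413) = -361 + sqrt(413) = -340.68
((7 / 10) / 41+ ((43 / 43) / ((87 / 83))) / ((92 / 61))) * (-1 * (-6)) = 1065929 / 273470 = 3.90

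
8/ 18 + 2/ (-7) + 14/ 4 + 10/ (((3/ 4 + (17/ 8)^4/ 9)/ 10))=36.82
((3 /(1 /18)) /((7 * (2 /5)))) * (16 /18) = 120 /7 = 17.14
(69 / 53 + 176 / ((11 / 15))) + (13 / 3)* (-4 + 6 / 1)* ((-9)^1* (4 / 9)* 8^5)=-180578849 / 159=-1135716.03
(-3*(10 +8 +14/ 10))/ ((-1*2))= 291/ 10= 29.10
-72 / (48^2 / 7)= -7 / 32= -0.22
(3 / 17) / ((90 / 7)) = 7 / 510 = 0.01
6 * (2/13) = 12/13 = 0.92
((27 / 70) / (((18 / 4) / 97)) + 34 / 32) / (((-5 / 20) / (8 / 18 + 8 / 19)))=-194287 / 5985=-32.46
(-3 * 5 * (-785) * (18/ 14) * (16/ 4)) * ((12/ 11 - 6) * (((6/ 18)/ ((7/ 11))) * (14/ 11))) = -15260400/ 77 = -198187.01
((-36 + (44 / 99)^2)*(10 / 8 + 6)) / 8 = -21025 / 648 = -32.45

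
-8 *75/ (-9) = 200/ 3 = 66.67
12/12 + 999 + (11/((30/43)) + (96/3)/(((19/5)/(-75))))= 218987/570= 384.19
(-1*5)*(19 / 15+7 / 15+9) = -161 / 3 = -53.67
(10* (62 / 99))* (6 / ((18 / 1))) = 2.09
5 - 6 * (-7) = 47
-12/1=-12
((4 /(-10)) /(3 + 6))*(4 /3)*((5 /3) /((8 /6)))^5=-625 /3456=-0.18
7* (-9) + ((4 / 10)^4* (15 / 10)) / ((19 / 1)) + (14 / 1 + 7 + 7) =-415601 / 11875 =-35.00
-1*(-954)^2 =-910116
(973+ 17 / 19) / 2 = 9252 / 19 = 486.95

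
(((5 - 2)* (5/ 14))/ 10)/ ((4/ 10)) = 0.27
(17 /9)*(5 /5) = 17 /9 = 1.89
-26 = -26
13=13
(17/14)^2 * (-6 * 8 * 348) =-1206864/49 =-24629.88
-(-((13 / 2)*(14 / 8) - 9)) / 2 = 19 / 16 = 1.19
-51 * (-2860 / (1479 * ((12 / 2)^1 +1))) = 2860 / 203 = 14.09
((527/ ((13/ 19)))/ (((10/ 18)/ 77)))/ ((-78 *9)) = -771001/ 5070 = -152.07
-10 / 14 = -5 / 7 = -0.71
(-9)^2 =81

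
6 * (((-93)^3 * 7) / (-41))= 33782994 / 41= 823975.46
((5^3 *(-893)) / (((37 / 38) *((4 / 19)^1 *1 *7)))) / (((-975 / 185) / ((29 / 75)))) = 9348817 / 1638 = 5707.46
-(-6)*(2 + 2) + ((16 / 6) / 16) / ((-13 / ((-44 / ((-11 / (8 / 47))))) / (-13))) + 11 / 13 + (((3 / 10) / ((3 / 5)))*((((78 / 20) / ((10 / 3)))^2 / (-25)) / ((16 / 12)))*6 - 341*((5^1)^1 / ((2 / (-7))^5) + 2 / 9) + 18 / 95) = 93557220666205069 / 104481000000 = 895447.22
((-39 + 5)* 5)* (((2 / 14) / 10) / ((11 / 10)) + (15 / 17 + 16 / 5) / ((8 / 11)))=-294589 / 308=-956.46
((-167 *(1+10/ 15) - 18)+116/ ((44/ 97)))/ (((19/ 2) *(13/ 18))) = -16080/ 2717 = -5.92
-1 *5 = -5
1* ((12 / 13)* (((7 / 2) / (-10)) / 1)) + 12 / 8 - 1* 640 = -83047 / 130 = -638.82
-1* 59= -59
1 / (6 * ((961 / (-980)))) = -490 / 2883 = -0.17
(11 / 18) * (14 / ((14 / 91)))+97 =2747 / 18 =152.61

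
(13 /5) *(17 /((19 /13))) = 2873 /95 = 30.24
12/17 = 0.71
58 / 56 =29 / 28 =1.04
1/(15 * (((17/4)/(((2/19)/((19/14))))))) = 112/92055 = 0.00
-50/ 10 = -5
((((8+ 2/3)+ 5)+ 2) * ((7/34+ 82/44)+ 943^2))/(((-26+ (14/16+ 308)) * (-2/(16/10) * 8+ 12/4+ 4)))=-62525021200/3808629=-16416.67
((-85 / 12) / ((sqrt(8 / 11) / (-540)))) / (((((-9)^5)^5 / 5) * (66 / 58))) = -61625 * sqrt(22) / 10529170486147171301963652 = -0.00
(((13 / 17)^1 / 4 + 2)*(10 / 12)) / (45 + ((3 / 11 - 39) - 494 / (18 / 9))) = -8195 / 1080384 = -0.01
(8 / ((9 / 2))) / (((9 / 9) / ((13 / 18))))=104 / 81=1.28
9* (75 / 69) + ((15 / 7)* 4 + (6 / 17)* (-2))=48303 / 2737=17.65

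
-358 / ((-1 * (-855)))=-358 / 855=-0.42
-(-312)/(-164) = -78/41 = -1.90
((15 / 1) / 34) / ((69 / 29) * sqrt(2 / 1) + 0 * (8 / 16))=145 * sqrt(2) / 1564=0.13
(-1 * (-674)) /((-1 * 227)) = -674 /227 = -2.97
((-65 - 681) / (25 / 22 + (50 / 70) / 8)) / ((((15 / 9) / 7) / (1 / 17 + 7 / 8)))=-153197814 / 64175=-2387.19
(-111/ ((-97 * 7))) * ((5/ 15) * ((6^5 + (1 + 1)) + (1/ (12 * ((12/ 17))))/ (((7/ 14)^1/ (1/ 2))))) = 423.84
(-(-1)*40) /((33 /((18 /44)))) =0.50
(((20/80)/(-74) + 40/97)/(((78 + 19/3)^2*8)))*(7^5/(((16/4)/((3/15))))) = 1776281409/294052225280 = 0.01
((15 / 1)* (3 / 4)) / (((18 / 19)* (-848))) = -95 / 6784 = -0.01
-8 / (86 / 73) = -292 / 43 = -6.79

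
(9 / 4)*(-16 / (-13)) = 36 / 13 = 2.77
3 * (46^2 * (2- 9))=-44436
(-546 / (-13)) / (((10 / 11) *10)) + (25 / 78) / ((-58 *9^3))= 380917913 / 82449900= 4.62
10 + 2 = 12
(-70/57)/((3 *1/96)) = -2240/57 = -39.30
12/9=4/3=1.33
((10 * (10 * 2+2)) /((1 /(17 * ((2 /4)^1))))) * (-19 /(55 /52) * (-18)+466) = 1476076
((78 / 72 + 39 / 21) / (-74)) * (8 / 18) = -247 / 13986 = -0.02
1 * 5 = 5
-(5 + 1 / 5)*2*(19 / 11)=-988 / 55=-17.96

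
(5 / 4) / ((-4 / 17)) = -85 / 16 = -5.31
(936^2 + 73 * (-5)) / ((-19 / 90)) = -78815790 / 19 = -4148199.47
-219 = -219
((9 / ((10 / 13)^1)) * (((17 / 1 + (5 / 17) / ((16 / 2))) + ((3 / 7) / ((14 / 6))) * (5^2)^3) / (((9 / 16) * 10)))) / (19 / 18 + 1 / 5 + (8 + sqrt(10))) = 2250908361 / 3064445 - 40516350498 * sqrt(10) / 510536537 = 483.56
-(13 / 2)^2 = -169 / 4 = -42.25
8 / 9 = 0.89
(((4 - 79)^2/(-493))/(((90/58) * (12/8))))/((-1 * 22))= 125/561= 0.22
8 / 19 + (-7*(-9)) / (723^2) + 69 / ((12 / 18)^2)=687156843 / 4414156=155.67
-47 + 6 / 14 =-46.57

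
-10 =-10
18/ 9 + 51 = 53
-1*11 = -11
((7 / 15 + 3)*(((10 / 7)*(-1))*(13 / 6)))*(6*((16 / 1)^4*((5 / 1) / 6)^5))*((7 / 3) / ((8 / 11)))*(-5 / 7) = 59488000000 / 15309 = 3885818.80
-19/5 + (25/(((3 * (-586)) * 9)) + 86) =6502717/79110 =82.20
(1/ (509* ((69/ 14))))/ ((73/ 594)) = 2772/ 854611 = 0.00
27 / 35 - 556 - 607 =-40678 / 35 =-1162.23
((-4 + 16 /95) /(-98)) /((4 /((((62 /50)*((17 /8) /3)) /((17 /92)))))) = 9269 /199500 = 0.05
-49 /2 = -24.50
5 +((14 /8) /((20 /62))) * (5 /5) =417 /40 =10.42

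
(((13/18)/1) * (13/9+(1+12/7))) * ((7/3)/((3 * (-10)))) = -1703/7290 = -0.23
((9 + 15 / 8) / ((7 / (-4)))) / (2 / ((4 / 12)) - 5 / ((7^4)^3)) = -172027426641 / 166095446402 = -1.04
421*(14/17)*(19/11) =111986/187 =598.86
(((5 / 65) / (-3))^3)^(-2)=3518743761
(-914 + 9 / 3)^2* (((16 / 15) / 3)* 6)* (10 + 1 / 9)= 2416729952 / 135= 17901703.35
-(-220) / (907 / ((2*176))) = 77440 / 907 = 85.38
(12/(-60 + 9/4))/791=-16/60907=-0.00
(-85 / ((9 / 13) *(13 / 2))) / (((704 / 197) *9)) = -16745 / 28512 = -0.59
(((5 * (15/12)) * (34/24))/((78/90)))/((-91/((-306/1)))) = 325125/9464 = 34.35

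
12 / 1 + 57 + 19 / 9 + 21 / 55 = 35389 / 495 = 71.49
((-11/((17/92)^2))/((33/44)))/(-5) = 372416/4335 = 85.91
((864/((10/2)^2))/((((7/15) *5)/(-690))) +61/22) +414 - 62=-9865.11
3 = 3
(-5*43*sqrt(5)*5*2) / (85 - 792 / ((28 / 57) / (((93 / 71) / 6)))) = 534275*sqrt(5) / 66344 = 18.01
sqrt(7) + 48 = 50.65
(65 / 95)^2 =169 / 361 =0.47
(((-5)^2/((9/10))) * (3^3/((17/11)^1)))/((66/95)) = 11875/17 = 698.53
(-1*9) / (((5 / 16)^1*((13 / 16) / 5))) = -2304 / 13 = -177.23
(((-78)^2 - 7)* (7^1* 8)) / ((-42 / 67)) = -542878.67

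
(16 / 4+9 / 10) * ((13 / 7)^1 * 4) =182 / 5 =36.40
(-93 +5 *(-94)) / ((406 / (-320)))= 443.74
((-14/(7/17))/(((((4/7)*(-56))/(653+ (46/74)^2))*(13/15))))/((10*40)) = 22809393/11390080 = 2.00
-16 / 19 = -0.84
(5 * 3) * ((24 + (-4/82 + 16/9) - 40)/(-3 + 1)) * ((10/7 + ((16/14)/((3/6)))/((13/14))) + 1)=5858425/11193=523.40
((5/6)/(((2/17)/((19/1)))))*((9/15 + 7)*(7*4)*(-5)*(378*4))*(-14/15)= 202079136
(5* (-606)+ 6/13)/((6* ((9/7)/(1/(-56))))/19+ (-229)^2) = -748296/12947311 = -0.06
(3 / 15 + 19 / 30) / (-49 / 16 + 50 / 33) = -440 / 817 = -0.54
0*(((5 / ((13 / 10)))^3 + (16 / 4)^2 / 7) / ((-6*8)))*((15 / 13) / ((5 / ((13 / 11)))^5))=0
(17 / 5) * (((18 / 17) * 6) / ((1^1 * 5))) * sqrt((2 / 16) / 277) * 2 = 54 * sqrt(554) / 6925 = 0.18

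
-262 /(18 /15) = -655 /3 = -218.33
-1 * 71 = -71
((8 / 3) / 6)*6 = 8 / 3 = 2.67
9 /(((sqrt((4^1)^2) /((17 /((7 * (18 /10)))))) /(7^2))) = 595 /4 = 148.75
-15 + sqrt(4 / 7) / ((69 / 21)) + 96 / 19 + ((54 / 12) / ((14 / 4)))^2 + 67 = 2 * sqrt(7) / 23 + 54655 / 931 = 58.94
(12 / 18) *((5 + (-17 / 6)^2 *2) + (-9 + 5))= 307 / 27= 11.37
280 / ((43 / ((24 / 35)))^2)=4608 / 64715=0.07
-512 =-512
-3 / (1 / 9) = -27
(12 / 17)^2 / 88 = 18 / 3179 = 0.01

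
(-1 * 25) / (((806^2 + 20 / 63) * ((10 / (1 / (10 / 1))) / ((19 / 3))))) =-399 / 163708352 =-0.00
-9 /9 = -1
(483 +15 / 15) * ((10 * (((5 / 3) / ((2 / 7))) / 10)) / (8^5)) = 4235 / 49152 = 0.09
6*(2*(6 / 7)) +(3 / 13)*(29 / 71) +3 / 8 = 555903 / 51688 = 10.75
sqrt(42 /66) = sqrt(77) /11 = 0.80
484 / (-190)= -242 / 95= -2.55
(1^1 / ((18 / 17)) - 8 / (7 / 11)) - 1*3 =-1843 / 126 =-14.63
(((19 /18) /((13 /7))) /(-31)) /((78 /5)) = -665 /565812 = -0.00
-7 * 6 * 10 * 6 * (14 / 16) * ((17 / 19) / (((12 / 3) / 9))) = -337365 / 76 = -4439.01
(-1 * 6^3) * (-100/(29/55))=40965.52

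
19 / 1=19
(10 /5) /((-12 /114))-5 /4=-81 /4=-20.25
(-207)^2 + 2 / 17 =728435 / 17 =42849.12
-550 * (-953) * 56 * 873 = 25624645200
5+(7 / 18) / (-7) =89 / 18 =4.94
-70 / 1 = -70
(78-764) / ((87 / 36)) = -8232 / 29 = -283.86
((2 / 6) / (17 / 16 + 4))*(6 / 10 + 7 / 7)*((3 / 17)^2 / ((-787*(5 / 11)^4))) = -1874048 / 19190503125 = -0.00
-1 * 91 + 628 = 537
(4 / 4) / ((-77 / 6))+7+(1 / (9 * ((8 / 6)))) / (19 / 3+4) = 66169 / 9548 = 6.93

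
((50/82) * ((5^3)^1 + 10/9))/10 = 5675/738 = 7.69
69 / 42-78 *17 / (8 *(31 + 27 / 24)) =-3.52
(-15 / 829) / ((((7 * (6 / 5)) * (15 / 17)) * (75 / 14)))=-17 / 37305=-0.00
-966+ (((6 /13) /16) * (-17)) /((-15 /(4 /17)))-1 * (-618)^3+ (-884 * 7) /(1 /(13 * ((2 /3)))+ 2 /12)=337488761231 /1430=236006126.73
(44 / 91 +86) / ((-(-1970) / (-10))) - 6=-6.44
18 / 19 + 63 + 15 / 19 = 1230 / 19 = 64.74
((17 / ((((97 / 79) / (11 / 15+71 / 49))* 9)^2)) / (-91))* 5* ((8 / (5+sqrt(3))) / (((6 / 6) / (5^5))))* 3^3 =-3652.53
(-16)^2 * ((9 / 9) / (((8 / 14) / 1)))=448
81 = 81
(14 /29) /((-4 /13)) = -91 /58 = -1.57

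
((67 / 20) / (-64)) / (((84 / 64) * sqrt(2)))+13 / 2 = 6.47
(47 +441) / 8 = 61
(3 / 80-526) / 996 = -42077 / 79680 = -0.53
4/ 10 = 2/ 5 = 0.40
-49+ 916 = 867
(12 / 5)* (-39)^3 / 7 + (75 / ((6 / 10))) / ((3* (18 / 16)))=-19184356 / 945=-20300.91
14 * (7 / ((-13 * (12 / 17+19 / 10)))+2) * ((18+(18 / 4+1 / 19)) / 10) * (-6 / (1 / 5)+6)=-1358.96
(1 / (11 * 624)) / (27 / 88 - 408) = -1 / 2798406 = -0.00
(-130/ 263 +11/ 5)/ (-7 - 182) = -2243/ 248535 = -0.01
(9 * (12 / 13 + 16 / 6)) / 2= 210 / 13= 16.15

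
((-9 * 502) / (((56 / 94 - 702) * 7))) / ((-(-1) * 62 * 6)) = 35391 / 14307244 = 0.00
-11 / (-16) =11 / 16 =0.69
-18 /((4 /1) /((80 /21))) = -120 /7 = -17.14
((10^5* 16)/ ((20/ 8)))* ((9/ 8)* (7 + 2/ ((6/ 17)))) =9120000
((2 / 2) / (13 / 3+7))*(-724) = -1086 / 17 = -63.88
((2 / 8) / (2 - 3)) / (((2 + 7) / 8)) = -2 / 9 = -0.22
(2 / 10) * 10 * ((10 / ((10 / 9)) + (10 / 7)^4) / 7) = 63218 / 16807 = 3.76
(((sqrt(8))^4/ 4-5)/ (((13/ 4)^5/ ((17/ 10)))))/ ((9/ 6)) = 191488/ 5569395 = 0.03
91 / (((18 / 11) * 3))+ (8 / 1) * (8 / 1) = 4457 / 54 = 82.54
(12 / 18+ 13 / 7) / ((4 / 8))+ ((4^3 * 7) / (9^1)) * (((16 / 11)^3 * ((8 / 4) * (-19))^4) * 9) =80351066203934 / 27951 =2874711681.30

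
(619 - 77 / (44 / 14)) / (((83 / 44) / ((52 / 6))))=680108 / 249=2731.36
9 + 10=19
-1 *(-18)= 18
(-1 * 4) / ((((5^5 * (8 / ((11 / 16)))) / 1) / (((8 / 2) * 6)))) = -33 / 12500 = -0.00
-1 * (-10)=10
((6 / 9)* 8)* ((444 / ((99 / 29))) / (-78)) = -34336 / 3861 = -8.89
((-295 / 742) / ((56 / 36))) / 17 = -0.02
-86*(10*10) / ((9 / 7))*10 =-602000 / 9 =-66888.89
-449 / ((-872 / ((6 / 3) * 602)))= 135149 / 218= 619.95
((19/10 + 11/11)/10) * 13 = 377/100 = 3.77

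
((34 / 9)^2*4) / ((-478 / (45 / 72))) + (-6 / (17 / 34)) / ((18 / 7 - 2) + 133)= -2977231 / 18100665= -0.16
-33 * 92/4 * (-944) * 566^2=229533792576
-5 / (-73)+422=30811 / 73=422.07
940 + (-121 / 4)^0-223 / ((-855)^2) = 687894302 / 731025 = 941.00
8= 8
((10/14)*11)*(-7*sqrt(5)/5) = -11*sqrt(5) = -24.60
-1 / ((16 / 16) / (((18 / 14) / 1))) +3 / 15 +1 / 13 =-459 / 455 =-1.01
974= 974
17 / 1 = 17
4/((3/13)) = 52/3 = 17.33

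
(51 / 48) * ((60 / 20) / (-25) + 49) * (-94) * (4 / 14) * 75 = -1464567 / 14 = -104611.93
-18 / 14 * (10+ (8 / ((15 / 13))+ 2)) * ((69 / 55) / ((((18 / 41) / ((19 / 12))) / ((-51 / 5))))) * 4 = 43251638 / 9625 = 4493.68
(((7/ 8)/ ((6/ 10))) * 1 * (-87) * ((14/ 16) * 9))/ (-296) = 63945/ 18944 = 3.38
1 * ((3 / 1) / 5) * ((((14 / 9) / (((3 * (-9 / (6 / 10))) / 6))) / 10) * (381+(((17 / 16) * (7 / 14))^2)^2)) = -2797136839 / 589824000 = -4.74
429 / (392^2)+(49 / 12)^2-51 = -47468711 / 1382976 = -34.32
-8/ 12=-0.67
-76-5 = -81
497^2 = 247009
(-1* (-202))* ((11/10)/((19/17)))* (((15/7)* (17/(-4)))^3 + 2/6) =-939102681451/6256320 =-150104.64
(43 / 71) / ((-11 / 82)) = -3526 / 781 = -4.51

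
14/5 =2.80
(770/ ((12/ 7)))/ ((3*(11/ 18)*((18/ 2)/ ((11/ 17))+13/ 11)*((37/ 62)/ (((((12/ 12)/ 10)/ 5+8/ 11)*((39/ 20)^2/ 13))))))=73044153/ 12284000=5.95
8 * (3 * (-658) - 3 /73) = -1152840 /73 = -15792.33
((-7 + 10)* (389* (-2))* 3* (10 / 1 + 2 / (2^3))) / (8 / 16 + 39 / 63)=-3014361 / 47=-64135.34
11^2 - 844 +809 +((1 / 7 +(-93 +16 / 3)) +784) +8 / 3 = 5496 / 7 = 785.14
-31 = -31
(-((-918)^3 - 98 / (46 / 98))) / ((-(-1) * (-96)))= -8058550.42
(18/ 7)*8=144/ 7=20.57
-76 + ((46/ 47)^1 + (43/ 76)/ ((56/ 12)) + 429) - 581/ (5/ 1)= 237.90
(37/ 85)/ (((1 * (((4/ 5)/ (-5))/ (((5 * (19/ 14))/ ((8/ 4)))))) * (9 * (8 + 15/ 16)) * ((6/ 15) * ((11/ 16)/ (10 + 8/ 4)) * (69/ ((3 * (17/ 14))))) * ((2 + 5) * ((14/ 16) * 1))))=-0.04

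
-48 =-48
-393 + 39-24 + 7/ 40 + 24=-14153/ 40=-353.82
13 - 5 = 8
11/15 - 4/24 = 0.57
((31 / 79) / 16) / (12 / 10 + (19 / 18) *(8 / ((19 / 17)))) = 1395 / 498016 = 0.00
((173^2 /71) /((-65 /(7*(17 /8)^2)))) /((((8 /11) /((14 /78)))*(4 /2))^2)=-358979409943 /115006095360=-3.12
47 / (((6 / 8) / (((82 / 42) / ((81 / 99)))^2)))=38239388 / 107163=356.83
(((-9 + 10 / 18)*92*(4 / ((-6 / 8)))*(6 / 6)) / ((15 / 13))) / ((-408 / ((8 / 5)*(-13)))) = 18906368 / 103275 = 183.07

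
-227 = -227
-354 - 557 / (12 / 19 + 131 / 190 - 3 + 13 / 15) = 331.72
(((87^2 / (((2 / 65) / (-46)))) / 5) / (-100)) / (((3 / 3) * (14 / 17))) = 38473227 / 1400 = 27480.88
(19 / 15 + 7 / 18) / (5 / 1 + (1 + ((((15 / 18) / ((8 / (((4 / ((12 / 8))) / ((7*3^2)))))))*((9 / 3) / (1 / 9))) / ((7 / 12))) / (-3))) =7301 / 26160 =0.28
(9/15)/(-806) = -3/4030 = -0.00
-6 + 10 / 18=-49 / 9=-5.44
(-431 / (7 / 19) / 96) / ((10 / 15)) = -8189 / 448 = -18.28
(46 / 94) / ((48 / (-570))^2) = 207575 / 3008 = 69.01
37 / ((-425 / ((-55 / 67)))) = 407 / 5695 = 0.07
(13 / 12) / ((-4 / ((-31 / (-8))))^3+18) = 387283 / 6041640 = 0.06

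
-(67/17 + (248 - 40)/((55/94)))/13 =-336069/12155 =-27.65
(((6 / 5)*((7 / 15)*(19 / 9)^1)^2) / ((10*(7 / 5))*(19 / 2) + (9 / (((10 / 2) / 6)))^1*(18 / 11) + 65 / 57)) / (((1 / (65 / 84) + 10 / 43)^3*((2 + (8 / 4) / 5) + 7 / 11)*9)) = 177589663993466725 / 2242854347821665870168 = 0.00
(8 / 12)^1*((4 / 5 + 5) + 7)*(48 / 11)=2048 / 55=37.24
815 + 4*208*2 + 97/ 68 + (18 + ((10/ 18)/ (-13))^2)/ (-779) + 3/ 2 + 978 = 2508892553989/ 725133708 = 3459.90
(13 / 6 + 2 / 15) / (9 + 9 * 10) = 23 / 990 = 0.02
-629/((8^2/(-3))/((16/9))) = 629/12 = 52.42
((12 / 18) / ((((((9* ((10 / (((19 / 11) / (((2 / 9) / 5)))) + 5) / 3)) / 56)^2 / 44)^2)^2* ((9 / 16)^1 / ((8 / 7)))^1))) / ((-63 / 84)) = -170983078143.87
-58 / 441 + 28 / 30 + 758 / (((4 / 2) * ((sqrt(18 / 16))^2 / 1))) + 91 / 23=17326639 / 50715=341.65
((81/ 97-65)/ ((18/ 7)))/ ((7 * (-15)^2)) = -0.02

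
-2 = -2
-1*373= -373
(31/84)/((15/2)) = 31/630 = 0.05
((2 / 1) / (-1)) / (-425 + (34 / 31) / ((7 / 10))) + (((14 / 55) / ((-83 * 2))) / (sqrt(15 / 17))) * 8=434 / 91885 - 56 * sqrt(255) / 68475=-0.01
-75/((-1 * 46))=75/46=1.63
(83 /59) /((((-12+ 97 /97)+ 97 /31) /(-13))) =33449 /14396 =2.32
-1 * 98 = -98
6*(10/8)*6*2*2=180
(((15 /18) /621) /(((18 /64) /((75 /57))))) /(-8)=-250 /318573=-0.00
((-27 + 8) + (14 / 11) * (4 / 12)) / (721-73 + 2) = -613 / 21450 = -0.03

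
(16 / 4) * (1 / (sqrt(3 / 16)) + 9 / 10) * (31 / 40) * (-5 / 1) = -62 * sqrt(3) / 3 - 279 / 20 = -49.75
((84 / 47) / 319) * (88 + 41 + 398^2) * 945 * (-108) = -90649619.84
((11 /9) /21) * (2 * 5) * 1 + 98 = 18632 /189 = 98.58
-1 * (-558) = 558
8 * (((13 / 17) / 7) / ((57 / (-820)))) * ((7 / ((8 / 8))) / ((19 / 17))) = -85280 / 1083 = -78.74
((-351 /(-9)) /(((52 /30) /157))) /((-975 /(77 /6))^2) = 930853 /1521000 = 0.61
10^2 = 100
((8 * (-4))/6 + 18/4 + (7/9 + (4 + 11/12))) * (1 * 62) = 5425/18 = 301.39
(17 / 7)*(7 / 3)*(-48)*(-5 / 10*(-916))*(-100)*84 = 1046438400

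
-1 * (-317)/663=317/663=0.48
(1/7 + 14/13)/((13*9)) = 37/3549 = 0.01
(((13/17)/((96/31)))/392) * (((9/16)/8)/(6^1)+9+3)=0.01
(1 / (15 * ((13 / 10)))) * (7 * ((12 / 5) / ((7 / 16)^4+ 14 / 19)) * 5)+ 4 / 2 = 13538786 / 1788657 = 7.57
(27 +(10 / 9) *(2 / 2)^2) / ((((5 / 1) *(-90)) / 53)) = -13409 / 4050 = -3.31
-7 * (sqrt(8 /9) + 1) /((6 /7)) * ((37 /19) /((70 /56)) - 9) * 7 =242501 * sqrt(2) /855 + 242501 /570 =826.55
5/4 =1.25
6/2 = 3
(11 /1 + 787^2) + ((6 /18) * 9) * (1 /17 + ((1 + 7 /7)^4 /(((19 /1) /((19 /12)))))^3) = 94766255 /153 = 619387.29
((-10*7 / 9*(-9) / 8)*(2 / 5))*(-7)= -49 / 2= -24.50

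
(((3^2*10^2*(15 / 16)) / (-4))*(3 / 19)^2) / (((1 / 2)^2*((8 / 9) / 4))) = -273375 / 2888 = -94.66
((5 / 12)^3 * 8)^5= 30517578125 / 470184984576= 0.06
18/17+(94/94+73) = 1276/17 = 75.06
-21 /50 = -0.42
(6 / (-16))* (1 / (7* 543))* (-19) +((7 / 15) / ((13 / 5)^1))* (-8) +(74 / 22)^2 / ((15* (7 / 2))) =-291419263 / 239158920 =-1.22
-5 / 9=-0.56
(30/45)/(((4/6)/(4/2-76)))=-74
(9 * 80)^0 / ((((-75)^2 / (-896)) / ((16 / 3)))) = -0.85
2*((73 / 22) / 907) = 73 / 9977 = 0.01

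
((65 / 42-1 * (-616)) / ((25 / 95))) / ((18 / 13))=6406439 / 3780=1694.83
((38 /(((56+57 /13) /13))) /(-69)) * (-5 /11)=6422 /119163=0.05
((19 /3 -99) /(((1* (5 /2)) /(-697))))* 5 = 387532 /3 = 129177.33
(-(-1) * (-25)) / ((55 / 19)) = -95 / 11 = -8.64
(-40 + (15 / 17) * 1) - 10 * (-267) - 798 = 31159 / 17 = 1832.88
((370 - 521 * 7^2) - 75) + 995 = -24239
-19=-19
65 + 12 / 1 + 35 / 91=1006 / 13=77.38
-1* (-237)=237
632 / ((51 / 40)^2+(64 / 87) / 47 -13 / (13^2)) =53752358400 / 133050157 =404.00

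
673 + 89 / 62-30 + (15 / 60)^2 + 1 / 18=2877287 / 4464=644.55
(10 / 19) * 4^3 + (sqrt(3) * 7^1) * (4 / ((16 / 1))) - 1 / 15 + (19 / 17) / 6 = 7 * sqrt(3) / 4 + 327559 / 9690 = 36.83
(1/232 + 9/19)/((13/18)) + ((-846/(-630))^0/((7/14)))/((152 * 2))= 38303/57304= 0.67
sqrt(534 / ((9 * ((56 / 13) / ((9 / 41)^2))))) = 3 * sqrt(24297) / 574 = 0.81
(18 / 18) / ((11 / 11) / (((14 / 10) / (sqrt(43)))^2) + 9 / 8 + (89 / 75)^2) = 2205000 / 53960657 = 0.04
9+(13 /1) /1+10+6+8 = 46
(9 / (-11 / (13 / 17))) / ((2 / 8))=-468 / 187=-2.50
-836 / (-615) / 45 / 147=836 / 4068225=0.00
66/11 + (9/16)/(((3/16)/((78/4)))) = 129/2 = 64.50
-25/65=-5/13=-0.38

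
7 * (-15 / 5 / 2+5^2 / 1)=329 / 2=164.50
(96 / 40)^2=144 / 25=5.76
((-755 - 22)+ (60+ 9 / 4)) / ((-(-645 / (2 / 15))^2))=953 / 31201875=0.00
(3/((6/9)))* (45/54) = 15/4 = 3.75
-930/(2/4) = -1860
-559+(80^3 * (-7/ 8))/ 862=-1078.72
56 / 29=1.93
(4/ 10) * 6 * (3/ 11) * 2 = 72/ 55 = 1.31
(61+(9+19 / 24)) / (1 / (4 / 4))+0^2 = 1699 / 24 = 70.79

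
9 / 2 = 4.50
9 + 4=13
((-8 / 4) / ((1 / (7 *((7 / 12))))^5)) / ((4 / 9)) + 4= -282254065 / 55296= -5104.42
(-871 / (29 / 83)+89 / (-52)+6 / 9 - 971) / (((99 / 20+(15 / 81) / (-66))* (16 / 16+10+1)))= -7759243305 / 132943772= -58.36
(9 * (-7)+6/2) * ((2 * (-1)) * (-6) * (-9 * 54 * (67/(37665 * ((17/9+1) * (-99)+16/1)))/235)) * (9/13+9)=-0.10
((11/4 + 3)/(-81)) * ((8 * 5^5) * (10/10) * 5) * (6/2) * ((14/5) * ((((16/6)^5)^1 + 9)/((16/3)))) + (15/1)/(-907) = -15951168209345/7934436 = -2010372.03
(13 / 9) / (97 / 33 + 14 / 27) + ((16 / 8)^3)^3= 512.42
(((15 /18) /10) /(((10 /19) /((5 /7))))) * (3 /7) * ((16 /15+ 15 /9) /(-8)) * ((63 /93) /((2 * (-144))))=779 /19998720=0.00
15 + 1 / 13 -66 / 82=7607 / 533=14.27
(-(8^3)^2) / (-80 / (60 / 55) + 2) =393216 / 107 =3674.92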